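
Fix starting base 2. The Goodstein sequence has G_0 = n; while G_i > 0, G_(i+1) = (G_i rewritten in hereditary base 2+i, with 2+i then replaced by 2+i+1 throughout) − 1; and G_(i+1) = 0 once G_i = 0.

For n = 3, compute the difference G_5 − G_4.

i=0: 3 = 2 + 1 (b=2); 2→3: 3 + 1 = 4; 4−1 = 3
i=1: 3 = 3 (b=3); 3→4: 4 = 4; 4−1 = 3
i=2: 3 = 3 (b=4); 4→5: 3 = 3; 3−1 = 2
i=3: 2 = 2 (b=5); 5→6: 2 = 2; 2−1 = 1
i=4: 1 = 1 (b=6); 6→7: 1 = 1; 1−1 = 0

-1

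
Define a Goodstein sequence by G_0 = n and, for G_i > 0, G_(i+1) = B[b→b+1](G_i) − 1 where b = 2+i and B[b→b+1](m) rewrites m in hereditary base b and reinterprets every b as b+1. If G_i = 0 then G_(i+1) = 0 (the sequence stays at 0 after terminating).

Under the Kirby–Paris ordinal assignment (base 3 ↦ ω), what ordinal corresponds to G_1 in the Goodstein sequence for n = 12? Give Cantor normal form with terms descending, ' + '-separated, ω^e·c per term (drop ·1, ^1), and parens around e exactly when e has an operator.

(0) 12|_2 = 2^(2 + 1) + 2^2 ↦ 3^(3 + 1) + 3^3|_3 = 108 ⇒ 107
(1) 107|_3 = 3^(3 + 1) + 2·3^2 + 2·3 + 2 ↦ 4^(4 + 1) + 2·4^2 + 2·4 + 2|_4 = 1066 ⇒ 1065

ω^(ω + 1) + ω^2·2 + ω·2 + 2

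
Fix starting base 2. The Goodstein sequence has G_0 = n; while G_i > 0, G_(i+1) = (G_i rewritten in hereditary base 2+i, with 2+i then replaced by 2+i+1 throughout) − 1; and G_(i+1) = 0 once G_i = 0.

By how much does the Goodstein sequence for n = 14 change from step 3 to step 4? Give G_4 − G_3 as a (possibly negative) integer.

307841

G_0=14  [base 2] 2^(2 + 1) + 2^2 + 2  →[2↦3]→  3^(3 + 1) + 3^3 + 3 = 111  −1 ⇒ G_1=110
G_1=110  [base 3] 3^(3 + 1) + 3^3 + 2  →[3↦4]→  4^(4 + 1) + 4^4 + 2 = 1282  −1 ⇒ G_2=1281
G_2=1281  [base 4] 4^(4 + 1) + 4^4 + 1  →[4↦5]→  5^(5 + 1) + 5^5 + 1 = 18751  −1 ⇒ G_3=18750
G_3=18750  [base 5] 5^(5 + 1) + 5^5  →[5↦6]→  6^(6 + 1) + 6^6 = 326592  −1 ⇒ G_4=326591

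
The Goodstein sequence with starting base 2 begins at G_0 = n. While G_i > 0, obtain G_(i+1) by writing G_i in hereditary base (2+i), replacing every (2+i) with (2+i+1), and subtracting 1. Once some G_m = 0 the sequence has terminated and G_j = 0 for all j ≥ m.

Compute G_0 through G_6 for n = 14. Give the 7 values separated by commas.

14, 110, 1281, 18750, 326591, 5862840, 134404971

[0] 14 ≡ 2^(2 + 1) + 2^2 + 2 (base 2). Lift 3: 111. −1: 110.
[1] 110 ≡ 3^(3 + 1) + 3^3 + 2 (base 3). Lift 4: 1282. −1: 1281.
[2] 1281 ≡ 4^(4 + 1) + 4^4 + 1 (base 4). Lift 5: 18751. −1: 18750.
[3] 18750 ≡ 5^(5 + 1) + 5^5 (base 5). Lift 6: 326592. −1: 326591.
[4] 326591 ≡ 6^(6 + 1) + 5·6^5 + 5·6^4 + 5·6^3 + 5·6^2 + 5·6 + 5 (base 6). Lift 7: 5862841. −1: 5862840.
[5] 5862840 ≡ 7^(7 + 1) + 5·7^5 + 5·7^4 + 5·7^3 + 5·7^2 + 5·7 + 4 (base 7). Lift 8: 134404972. −1: 134404971.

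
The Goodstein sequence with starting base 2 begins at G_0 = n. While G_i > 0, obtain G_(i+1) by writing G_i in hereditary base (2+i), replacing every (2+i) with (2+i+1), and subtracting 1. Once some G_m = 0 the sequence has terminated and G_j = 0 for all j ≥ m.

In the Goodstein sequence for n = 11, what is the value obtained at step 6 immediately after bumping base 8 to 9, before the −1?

(0) 11|_2 = 2^(2 + 1) + 2 + 1 ↦ 3^(3 + 1) + 3 + 1|_3 = 85 ⇒ 84
(1) 84|_3 = 3^(3 + 1) + 3 ↦ 4^(4 + 1) + 4|_4 = 1028 ⇒ 1027
(2) 1027|_4 = 4^(4 + 1) + 3 ↦ 5^(5 + 1) + 3|_5 = 15628 ⇒ 15627
(3) 15627|_5 = 5^(5 + 1) + 2 ↦ 6^(6 + 1) + 2|_6 = 279938 ⇒ 279937
(4) 279937|_6 = 6^(6 + 1) + 1 ↦ 7^(7 + 1) + 1|_7 = 5764802 ⇒ 5764801
(5) 5764801|_7 = 7^(7 + 1) ↦ 8^(8 + 1)|_8 = 134217728 ⇒ 134217727

2749609303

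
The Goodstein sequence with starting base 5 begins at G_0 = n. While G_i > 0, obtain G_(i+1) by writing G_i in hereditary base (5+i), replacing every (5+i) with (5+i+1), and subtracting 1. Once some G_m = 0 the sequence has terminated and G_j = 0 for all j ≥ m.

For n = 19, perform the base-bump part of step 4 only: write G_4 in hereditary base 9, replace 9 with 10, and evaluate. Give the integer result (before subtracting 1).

30

step 0: 19 = 3·5 + 4; sub 6 for 5: 3·6 + 4; = 22; G_1 = 22−1 = 21
step 1: 21 = 3·6 + 3; sub 7 for 6: 3·7 + 3; = 24; G_2 = 24−1 = 23
step 2: 23 = 3·7 + 2; sub 8 for 7: 3·8 + 2; = 26; G_3 = 26−1 = 25
step 3: 25 = 3·8 + 1; sub 9 for 8: 3·9 + 1; = 28; G_4 = 28−1 = 27
step 4: 27 = 3·9; sub 10 for 9: 3·10; = 30; G_5 = 30−1 = 29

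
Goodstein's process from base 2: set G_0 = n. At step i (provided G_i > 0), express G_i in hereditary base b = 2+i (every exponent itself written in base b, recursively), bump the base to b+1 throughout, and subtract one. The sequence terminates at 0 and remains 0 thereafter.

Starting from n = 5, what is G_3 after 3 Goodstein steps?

G_0=5  [base 2] 2^2 + 1  →[2↦3]→  3^3 + 1 = 28  −1 ⇒ G_1=27
G_1=27  [base 3] 3^3  →[3↦4]→  4^4 = 256  −1 ⇒ G_2=255
G_2=255  [base 4] 3·4^3 + 3·4^2 + 3·4 + 3  →[4↦5]→  3·5^3 + 3·5^2 + 3·5 + 3 = 468  −1 ⇒ G_3=467
G_3=467  [base 5] 3·5^3 + 3·5^2 + 3·5 + 2  →[5↦6]→  3·6^3 + 3·6^2 + 3·6 + 2 = 776  −1 ⇒ G_4=775

467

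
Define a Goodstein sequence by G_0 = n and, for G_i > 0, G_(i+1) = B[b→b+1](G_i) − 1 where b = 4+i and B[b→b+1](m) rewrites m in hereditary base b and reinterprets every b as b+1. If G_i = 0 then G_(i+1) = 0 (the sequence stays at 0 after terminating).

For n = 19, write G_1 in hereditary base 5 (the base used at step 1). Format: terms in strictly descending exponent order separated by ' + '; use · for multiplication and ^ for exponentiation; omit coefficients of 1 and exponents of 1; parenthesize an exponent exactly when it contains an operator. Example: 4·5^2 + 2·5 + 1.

G_0 = 19. HB_4(19) = 4^2 + 3. Bump = 28. G_1 = 27.
G_1 = 27. HB_5(27) = 5^2 + 2. Bump = 38. G_2 = 37.

5^2 + 2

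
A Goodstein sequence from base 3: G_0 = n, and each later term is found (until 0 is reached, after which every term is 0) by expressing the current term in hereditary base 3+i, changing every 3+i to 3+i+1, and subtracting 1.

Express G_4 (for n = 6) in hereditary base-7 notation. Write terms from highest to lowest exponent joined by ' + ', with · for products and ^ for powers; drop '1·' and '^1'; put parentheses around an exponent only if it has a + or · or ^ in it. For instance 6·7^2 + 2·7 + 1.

G_0=6  [base 3] 2·3  →[3↦4]→  2·4 = 8  −1 ⇒ G_1=7
G_1=7  [base 4] 4 + 3  →[4↦5]→  5 + 3 = 8  −1 ⇒ G_2=7
G_2=7  [base 5] 5 + 2  →[5↦6]→  6 + 2 = 8  −1 ⇒ G_3=7
G_3=7  [base 6] 6 + 1  →[6↦7]→  7 + 1 = 8  −1 ⇒ G_4=7
G_4=7  [base 7] 7  →[7↦8]→  8 = 8  −1 ⇒ G_5=7

7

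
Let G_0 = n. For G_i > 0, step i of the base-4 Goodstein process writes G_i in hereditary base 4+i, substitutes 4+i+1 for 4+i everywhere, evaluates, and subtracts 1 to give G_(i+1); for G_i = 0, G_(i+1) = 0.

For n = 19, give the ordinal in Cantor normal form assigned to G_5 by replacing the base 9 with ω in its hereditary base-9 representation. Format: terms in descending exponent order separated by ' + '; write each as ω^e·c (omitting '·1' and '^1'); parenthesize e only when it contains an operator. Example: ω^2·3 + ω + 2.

ω·7 + 6

(0) 19|_4 = 4^2 + 3 ↦ 5^2 + 3|_5 = 28 ⇒ 27
(1) 27|_5 = 5^2 + 2 ↦ 6^2 + 2|_6 = 38 ⇒ 37
(2) 37|_6 = 6^2 + 1 ↦ 7^2 + 1|_7 = 50 ⇒ 49
(3) 49|_7 = 7^2 ↦ 8^2|_8 = 64 ⇒ 63
(4) 63|_8 = 7·8 + 7 ↦ 7·9 + 7|_9 = 70 ⇒ 69
(5) 69|_9 = 7·9 + 6 ↦ 7·10 + 6|_10 = 76 ⇒ 75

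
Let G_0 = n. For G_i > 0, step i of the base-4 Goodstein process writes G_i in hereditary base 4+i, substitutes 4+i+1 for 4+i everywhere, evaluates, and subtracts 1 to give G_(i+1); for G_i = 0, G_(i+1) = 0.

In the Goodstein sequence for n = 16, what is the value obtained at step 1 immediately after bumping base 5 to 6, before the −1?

(0) 16|_4 = 4^2 ↦ 5^2|_5 = 25 ⇒ 24
(1) 24|_5 = 4·5 + 4 ↦ 4·6 + 4|_6 = 28 ⇒ 27

28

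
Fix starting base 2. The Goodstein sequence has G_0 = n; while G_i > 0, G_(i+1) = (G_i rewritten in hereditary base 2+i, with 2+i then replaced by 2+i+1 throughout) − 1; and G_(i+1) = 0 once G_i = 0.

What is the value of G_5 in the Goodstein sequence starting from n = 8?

i=0: 8 = 2^(2 + 1) (b=2); 2→3: 3^(3 + 1) = 81; 81−1 = 80
i=1: 80 = 2·3^3 + 2·3^2 + 2·3 + 2 (b=3); 3→4: 2·4^4 + 2·4^2 + 2·4 + 2 = 554; 554−1 = 553
i=2: 553 = 2·4^4 + 2·4^2 + 2·4 + 1 (b=4); 4→5: 2·5^5 + 2·5^2 + 2·5 + 1 = 6311; 6311−1 = 6310
i=3: 6310 = 2·5^5 + 2·5^2 + 2·5 (b=5); 5→6: 2·6^6 + 2·6^2 + 2·6 = 93396; 93396−1 = 93395
i=4: 93395 = 2·6^6 + 2·6^2 + 6 + 5 (b=6); 6→7: 2·7^7 + 2·7^2 + 7 + 5 = 1647196; 1647196−1 = 1647195

1647195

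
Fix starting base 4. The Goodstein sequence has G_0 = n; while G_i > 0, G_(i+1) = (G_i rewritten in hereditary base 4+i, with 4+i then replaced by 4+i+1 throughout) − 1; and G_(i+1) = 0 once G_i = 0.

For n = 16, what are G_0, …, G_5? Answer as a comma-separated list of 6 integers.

G_0=16  [base 4] 4^2  →[4↦5]→  5^2 = 25  −1 ⇒ G_1=24
G_1=24  [base 5] 4·5 + 4  →[5↦6]→  4·6 + 4 = 28  −1 ⇒ G_2=27
G_2=27  [base 6] 4·6 + 3  →[6↦7]→  4·7 + 3 = 31  −1 ⇒ G_3=30
G_3=30  [base 7] 4·7 + 2  →[7↦8]→  4·8 + 2 = 34  −1 ⇒ G_4=33
G_4=33  [base 8] 4·8 + 1  →[8↦9]→  4·9 + 1 = 37  −1 ⇒ G_5=36

16, 24, 27, 30, 33, 36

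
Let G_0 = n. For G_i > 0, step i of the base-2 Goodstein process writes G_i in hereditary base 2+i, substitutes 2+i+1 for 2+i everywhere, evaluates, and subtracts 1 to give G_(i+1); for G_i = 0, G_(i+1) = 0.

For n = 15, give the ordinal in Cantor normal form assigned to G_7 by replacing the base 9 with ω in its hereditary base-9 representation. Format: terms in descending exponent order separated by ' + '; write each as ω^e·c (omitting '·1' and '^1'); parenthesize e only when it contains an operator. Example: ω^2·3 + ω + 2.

i=0: 15 = 2^(2 + 1) + 2^2 + 2 + 1 (b=2); 2→3: 3^(3 + 1) + 3^3 + 3 + 1 = 112; 112−1 = 111
i=1: 111 = 3^(3 + 1) + 3^3 + 3 (b=3); 3→4: 4^(4 + 1) + 4^4 + 4 = 1284; 1284−1 = 1283
i=2: 1283 = 4^(4 + 1) + 4^4 + 3 (b=4); 4→5: 5^(5 + 1) + 5^5 + 3 = 18753; 18753−1 = 18752
i=3: 18752 = 5^(5 + 1) + 5^5 + 2 (b=5); 5→6: 6^(6 + 1) + 6^6 + 2 = 326594; 326594−1 = 326593
i=4: 326593 = 6^(6 + 1) + 6^6 + 1 (b=6); 6→7: 7^(7 + 1) + 7^7 + 1 = 6588345; 6588345−1 = 6588344
i=5: 6588344 = 7^(7 + 1) + 7^7 (b=7); 7→8: 8^(8 + 1) + 8^8 = 150994944; 150994944−1 = 150994943
i=6: 150994943 = 8^(8 + 1) + 7·8^7 + 7·8^6 + 7·8^5 + 7·8^4 + 7·8^3 + 7·8^2 + 7·8 + 7 (b=8); 8→9: 9^(9 + 1) + 7·9^7 + 7·9^6 + 7·9^5 + 7·9^4 + 7·9^3 + 7·9^2 + 7·9 + 7 = 3524450281; 3524450281−1 = 3524450280

ω^(ω + 1) + ω^7·7 + ω^6·7 + ω^5·7 + ω^4·7 + ω^3·7 + ω^2·7 + ω·7 + 6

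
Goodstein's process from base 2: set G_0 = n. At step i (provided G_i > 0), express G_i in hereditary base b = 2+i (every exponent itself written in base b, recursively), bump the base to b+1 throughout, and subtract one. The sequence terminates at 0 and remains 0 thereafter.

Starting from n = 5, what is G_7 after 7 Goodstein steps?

2454

5 —HB2→ 2^2 + 1 —bump→ 3^3 + 1 = 28 —(−1)→ 27
27 —HB3→ 3^3 —bump→ 4^4 = 256 —(−1)→ 255
255 —HB4→ 3·4^3 + 3·4^2 + 3·4 + 3 —bump→ 3·5^3 + 3·5^2 + 3·5 + 3 = 468 —(−1)→ 467
467 —HB5→ 3·5^3 + 3·5^2 + 3·5 + 2 —bump→ 3·6^3 + 3·6^2 + 3·6 + 2 = 776 —(−1)→ 775
775 —HB6→ 3·6^3 + 3·6^2 + 3·6 + 1 —bump→ 3·7^3 + 3·7^2 + 3·7 + 1 = 1198 —(−1)→ 1197
1197 —HB7→ 3·7^3 + 3·7^2 + 3·7 —bump→ 3·8^3 + 3·8^2 + 3·8 = 1752 —(−1)→ 1751
1751 —HB8→ 3·8^3 + 3·8^2 + 2·8 + 7 —bump→ 3·9^3 + 3·9^2 + 2·9 + 7 = 2455 —(−1)→ 2454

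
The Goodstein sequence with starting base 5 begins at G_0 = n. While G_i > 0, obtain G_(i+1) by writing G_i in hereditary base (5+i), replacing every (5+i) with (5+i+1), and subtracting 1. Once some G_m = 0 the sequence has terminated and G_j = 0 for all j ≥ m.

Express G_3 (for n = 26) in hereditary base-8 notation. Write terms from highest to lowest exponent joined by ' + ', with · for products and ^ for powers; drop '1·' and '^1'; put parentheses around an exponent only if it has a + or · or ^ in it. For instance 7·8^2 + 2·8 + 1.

6·8 + 5

i=0: 26 = 5^2 + 1 (b=5); 5→6: 6^2 + 1 = 37; 37−1 = 36
i=1: 36 = 6^2 (b=6); 6→7: 7^2 = 49; 49−1 = 48
i=2: 48 = 6·7 + 6 (b=7); 7→8: 6·8 + 6 = 54; 54−1 = 53
i=3: 53 = 6·8 + 5 (b=8); 8→9: 6·9 + 5 = 59; 59−1 = 58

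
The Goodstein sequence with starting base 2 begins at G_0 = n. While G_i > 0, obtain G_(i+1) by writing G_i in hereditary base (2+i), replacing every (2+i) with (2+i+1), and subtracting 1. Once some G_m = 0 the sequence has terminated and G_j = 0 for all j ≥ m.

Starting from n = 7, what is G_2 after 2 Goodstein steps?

G_0 = 7. HB_2(7) = 2^2 + 2 + 1. Bump = 31. G_1 = 30.
G_1 = 30. HB_3(30) = 3^3 + 3. Bump = 260. G_2 = 259.
G_2 = 259. HB_4(259) = 4^4 + 3. Bump = 3128. G_3 = 3127.

259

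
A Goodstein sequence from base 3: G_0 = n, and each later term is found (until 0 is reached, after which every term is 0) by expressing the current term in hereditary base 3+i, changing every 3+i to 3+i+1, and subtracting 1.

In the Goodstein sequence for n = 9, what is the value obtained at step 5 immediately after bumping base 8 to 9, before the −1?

25

(0) 9|_3 = 3^2 ↦ 4^2|_4 = 16 ⇒ 15
(1) 15|_4 = 3·4 + 3 ↦ 3·5 + 3|_5 = 18 ⇒ 17
(2) 17|_5 = 3·5 + 2 ↦ 3·6 + 2|_6 = 20 ⇒ 19
(3) 19|_6 = 3·6 + 1 ↦ 3·7 + 1|_7 = 22 ⇒ 21
(4) 21|_7 = 3·7 ↦ 3·8|_8 = 24 ⇒ 23
(5) 23|_8 = 2·8 + 7 ↦ 2·9 + 7|_9 = 25 ⇒ 24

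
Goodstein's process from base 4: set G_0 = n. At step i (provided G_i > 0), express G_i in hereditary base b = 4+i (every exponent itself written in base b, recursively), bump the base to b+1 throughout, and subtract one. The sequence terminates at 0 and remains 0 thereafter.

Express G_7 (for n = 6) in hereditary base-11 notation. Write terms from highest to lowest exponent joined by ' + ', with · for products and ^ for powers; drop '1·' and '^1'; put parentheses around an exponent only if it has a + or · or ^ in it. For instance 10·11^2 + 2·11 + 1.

2

G_0 = 6. HB_4(6) = 4 + 2. Bump = 7. G_1 = 6.
G_1 = 6. HB_5(6) = 5 + 1. Bump = 7. G_2 = 6.
G_2 = 6. HB_6(6) = 6. Bump = 7. G_3 = 6.
G_3 = 6. HB_7(6) = 6. Bump = 6. G_4 = 5.
G_4 = 5. HB_8(5) = 5. Bump = 5. G_5 = 4.
G_5 = 4. HB_9(4) = 4. Bump = 4. G_6 = 3.
G_6 = 3. HB_10(3) = 3. Bump = 3. G_7 = 2.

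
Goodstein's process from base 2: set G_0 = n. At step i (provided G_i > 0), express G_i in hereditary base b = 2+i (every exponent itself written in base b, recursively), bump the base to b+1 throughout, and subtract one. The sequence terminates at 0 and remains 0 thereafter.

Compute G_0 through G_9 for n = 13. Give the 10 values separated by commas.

13, 108, 1279, 16092, 280711, 5765998, 134219479, 3486786855, 100000003325, 3138428381103

i=0: 13 = 2^(2 + 1) + 2^2 + 1 (b=2); 2→3: 3^(3 + 1) + 3^3 + 1 = 109; 109−1 = 108
i=1: 108 = 3^(3 + 1) + 3^3 (b=3); 3→4: 4^(4 + 1) + 4^4 = 1280; 1280−1 = 1279
i=2: 1279 = 4^(4 + 1) + 3·4^3 + 3·4^2 + 3·4 + 3 (b=4); 4→5: 5^(5 + 1) + 3·5^3 + 3·5^2 + 3·5 + 3 = 16093; 16093−1 = 16092
i=3: 16092 = 5^(5 + 1) + 3·5^3 + 3·5^2 + 3·5 + 2 (b=5); 5→6: 6^(6 + 1) + 3·6^3 + 3·6^2 + 3·6 + 2 = 280712; 280712−1 = 280711
i=4: 280711 = 6^(6 + 1) + 3·6^3 + 3·6^2 + 3·6 + 1 (b=6); 6→7: 7^(7 + 1) + 3·7^3 + 3·7^2 + 3·7 + 1 = 5765999; 5765999−1 = 5765998
i=5: 5765998 = 7^(7 + 1) + 3·7^3 + 3·7^2 + 3·7 (b=7); 7→8: 8^(8 + 1) + 3·8^3 + 3·8^2 + 3·8 = 134219480; 134219480−1 = 134219479
i=6: 134219479 = 8^(8 + 1) + 3·8^3 + 3·8^2 + 2·8 + 7 (b=8); 8→9: 9^(9 + 1) + 3·9^3 + 3·9^2 + 2·9 + 7 = 3486786856; 3486786856−1 = 3486786855
i=7: 3486786855 = 9^(9 + 1) + 3·9^3 + 3·9^2 + 2·9 + 6 (b=9); 9→10: 10^(10 + 1) + 3·10^3 + 3·10^2 + 2·10 + 6 = 100000003326; 100000003326−1 = 100000003325
i=8: 100000003325 = 10^(10 + 1) + 3·10^3 + 3·10^2 + 2·10 + 5 (b=10); 10→11: 11^(11 + 1) + 3·11^3 + 3·11^2 + 2·11 + 5 = 3138428381104; 3138428381104−1 = 3138428381103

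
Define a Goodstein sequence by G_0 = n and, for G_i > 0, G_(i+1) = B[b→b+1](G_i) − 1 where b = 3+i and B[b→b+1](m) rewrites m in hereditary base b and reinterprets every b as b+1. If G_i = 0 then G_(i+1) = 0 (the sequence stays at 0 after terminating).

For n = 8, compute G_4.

11

i=0: 8 = 2·3 + 2 (b=3); 3→4: 2·4 + 2 = 10; 10−1 = 9
i=1: 9 = 2·4 + 1 (b=4); 4→5: 2·5 + 1 = 11; 11−1 = 10
i=2: 10 = 2·5 (b=5); 5→6: 2·6 = 12; 12−1 = 11
i=3: 11 = 6 + 5 (b=6); 6→7: 7 + 5 = 12; 12−1 = 11
i=4: 11 = 7 + 4 (b=7); 7→8: 8 + 4 = 12; 12−1 = 11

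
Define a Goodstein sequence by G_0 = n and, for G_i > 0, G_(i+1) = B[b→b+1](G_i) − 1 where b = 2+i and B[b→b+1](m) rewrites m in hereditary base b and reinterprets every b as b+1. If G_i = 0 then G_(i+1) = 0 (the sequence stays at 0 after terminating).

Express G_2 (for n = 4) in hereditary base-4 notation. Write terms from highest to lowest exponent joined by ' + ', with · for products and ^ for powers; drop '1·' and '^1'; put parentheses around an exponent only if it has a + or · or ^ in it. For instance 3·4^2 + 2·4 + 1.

2·4^2 + 2·4 + 1

G_0 = 4. HB_2(4) = 2^2. Bump = 27. G_1 = 26.
G_1 = 26. HB_3(26) = 2·3^2 + 2·3 + 2. Bump = 42. G_2 = 41.
G_2 = 41. HB_4(41) = 2·4^2 + 2·4 + 1. Bump = 61. G_3 = 60.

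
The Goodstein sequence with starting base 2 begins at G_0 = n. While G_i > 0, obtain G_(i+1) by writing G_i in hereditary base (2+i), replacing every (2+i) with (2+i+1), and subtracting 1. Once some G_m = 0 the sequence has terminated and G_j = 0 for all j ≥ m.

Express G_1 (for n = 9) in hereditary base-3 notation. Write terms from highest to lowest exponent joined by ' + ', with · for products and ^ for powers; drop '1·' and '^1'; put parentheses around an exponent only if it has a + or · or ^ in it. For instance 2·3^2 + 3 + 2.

G_0 = 9. HB_2(9) = 2^(2 + 1) + 1. Bump = 82. G_1 = 81.
G_1 = 81. HB_3(81) = 3^(3 + 1). Bump = 1024. G_2 = 1023.

3^(3 + 1)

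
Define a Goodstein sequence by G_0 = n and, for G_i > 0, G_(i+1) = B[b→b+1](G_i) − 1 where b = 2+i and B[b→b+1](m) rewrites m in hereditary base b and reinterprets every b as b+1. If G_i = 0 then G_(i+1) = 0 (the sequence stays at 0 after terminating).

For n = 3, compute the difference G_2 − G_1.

0

G_0 = 3. HB_2(3) = 2 + 1. Bump = 4. G_1 = 3.
G_1 = 3. HB_3(3) = 3. Bump = 4. G_2 = 3.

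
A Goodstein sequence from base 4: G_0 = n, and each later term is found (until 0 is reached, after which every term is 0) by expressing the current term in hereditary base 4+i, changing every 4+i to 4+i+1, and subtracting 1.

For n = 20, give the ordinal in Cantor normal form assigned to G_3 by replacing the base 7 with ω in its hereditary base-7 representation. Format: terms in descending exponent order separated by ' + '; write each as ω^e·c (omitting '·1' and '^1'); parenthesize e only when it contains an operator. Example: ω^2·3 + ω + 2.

ω^2 + 2

G_0=20  [base 4] 4^2 + 4  →[4↦5]→  5^2 + 5 = 30  −1 ⇒ G_1=29
G_1=29  [base 5] 5^2 + 4  →[5↦6]→  6^2 + 4 = 40  −1 ⇒ G_2=39
G_2=39  [base 6] 6^2 + 3  →[6↦7]→  7^2 + 3 = 52  −1 ⇒ G_3=51
G_3=51  [base 7] 7^2 + 2  →[7↦8]→  8^2 + 2 = 66  −1 ⇒ G_4=65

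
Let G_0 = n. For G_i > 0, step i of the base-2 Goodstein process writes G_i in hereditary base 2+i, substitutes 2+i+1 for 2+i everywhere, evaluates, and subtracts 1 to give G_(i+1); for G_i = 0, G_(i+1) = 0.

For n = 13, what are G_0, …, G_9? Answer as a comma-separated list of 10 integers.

13, 108, 1279, 16092, 280711, 5765998, 134219479, 3486786855, 100000003325, 3138428381103

[0] 13 ≡ 2^(2 + 1) + 2^2 + 1 (base 2). Lift 3: 109. −1: 108.
[1] 108 ≡ 3^(3 + 1) + 3^3 (base 3). Lift 4: 1280. −1: 1279.
[2] 1279 ≡ 4^(4 + 1) + 3·4^3 + 3·4^2 + 3·4 + 3 (base 4). Lift 5: 16093. −1: 16092.
[3] 16092 ≡ 5^(5 + 1) + 3·5^3 + 3·5^2 + 3·5 + 2 (base 5). Lift 6: 280712. −1: 280711.
[4] 280711 ≡ 6^(6 + 1) + 3·6^3 + 3·6^2 + 3·6 + 1 (base 6). Lift 7: 5765999. −1: 5765998.
[5] 5765998 ≡ 7^(7 + 1) + 3·7^3 + 3·7^2 + 3·7 (base 7). Lift 8: 134219480. −1: 134219479.
[6] 134219479 ≡ 8^(8 + 1) + 3·8^3 + 3·8^2 + 2·8 + 7 (base 8). Lift 9: 3486786856. −1: 3486786855.
[7] 3486786855 ≡ 9^(9 + 1) + 3·9^3 + 3·9^2 + 2·9 + 6 (base 9). Lift 10: 100000003326. −1: 100000003325.
[8] 100000003325 ≡ 10^(10 + 1) + 3·10^3 + 3·10^2 + 2·10 + 5 (base 10). Lift 11: 3138428381104. −1: 3138428381103.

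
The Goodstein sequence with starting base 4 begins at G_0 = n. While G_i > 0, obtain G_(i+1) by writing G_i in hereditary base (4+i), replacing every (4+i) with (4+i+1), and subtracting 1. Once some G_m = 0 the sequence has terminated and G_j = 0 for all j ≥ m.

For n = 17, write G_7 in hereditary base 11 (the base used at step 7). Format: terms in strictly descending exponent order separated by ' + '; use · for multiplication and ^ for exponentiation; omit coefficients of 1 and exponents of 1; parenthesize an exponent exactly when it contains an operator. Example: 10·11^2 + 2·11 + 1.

5·11

(0) 17|_4 = 4^2 + 1 ↦ 5^2 + 1|_5 = 26 ⇒ 25
(1) 25|_5 = 5^2 ↦ 6^2|_6 = 36 ⇒ 35
(2) 35|_6 = 5·6 + 5 ↦ 5·7 + 5|_7 = 40 ⇒ 39
(3) 39|_7 = 5·7 + 4 ↦ 5·8 + 4|_8 = 44 ⇒ 43
(4) 43|_8 = 5·8 + 3 ↦ 5·9 + 3|_9 = 48 ⇒ 47
(5) 47|_9 = 5·9 + 2 ↦ 5·10 + 2|_10 = 52 ⇒ 51
(6) 51|_10 = 5·10 + 1 ↦ 5·11 + 1|_11 = 56 ⇒ 55
(7) 55|_11 = 5·11 ↦ 5·12|_12 = 60 ⇒ 59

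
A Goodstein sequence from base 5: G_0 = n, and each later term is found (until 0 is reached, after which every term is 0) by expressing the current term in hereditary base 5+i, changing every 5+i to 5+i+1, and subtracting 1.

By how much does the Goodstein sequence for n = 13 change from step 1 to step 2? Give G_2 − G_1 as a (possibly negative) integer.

(0) 13|_5 = 2·5 + 3 ↦ 2·6 + 3|_6 = 15 ⇒ 14
(1) 14|_6 = 2·6 + 2 ↦ 2·7 + 2|_7 = 16 ⇒ 15

1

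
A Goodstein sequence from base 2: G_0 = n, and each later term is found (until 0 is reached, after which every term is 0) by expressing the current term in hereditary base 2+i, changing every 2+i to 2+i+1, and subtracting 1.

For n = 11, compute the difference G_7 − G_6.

base 2: 11 = 2^(2 + 1) + 2 + 1; at 3: 3^(3 + 1) + 3 + 1 = 85; next = 84
base 3: 84 = 3^(3 + 1) + 3; at 4: 4^(4 + 1) + 4 = 1028; next = 1027
base 4: 1027 = 4^(4 + 1) + 3; at 5: 5^(5 + 1) + 3 = 15628; next = 15627
base 5: 15627 = 5^(5 + 1) + 2; at 6: 6^(6 + 1) + 2 = 279938; next = 279937
base 6: 279937 = 6^(6 + 1) + 1; at 7: 7^(7 + 1) + 1 = 5764802; next = 5764801
base 7: 5764801 = 7^(7 + 1); at 8: 8^(8 + 1) = 134217728; next = 134217727
base 8: 134217727 = 7·8^8 + 7·8^7 + 7·8^6 + 7·8^5 + 7·8^4 + 7·8^3 + 7·8^2 + 7·8 + 7; at 9: 7·9^9 + 7·9^7 + 7·9^6 + 7·9^5 + 7·9^4 + 7·9^3 + 7·9^2 + 7·9 + 7 = 2749609303; next = 2749609302

2615391575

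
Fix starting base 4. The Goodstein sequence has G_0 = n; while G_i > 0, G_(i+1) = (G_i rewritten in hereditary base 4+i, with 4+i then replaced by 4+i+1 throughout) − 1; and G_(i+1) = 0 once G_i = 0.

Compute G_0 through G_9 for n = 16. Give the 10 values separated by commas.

base 4: 16 = 4^2; at 5: 5^2 = 25; next = 24
base 5: 24 = 4·5 + 4; at 6: 4·6 + 4 = 28; next = 27
base 6: 27 = 4·6 + 3; at 7: 4·7 + 3 = 31; next = 30
base 7: 30 = 4·7 + 2; at 8: 4·8 + 2 = 34; next = 33
base 8: 33 = 4·8 + 1; at 9: 4·9 + 1 = 37; next = 36
base 9: 36 = 4·9; at 10: 4·10 = 40; next = 39
base 10: 39 = 3·10 + 9; at 11: 3·11 + 9 = 42; next = 41
base 11: 41 = 3·11 + 8; at 12: 3·12 + 8 = 44; next = 43
base 12: 43 = 3·12 + 7; at 13: 3·13 + 7 = 46; next = 45

16, 24, 27, 30, 33, 36, 39, 41, 43, 45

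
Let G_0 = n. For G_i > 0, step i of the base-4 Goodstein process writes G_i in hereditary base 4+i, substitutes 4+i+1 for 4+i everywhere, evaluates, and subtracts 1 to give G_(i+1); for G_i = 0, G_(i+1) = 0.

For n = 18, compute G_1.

[0] 18 ≡ 4^2 + 2 (base 4). Lift 5: 27. −1: 26.
[1] 26 ≡ 5^2 + 1 (base 5). Lift 6: 37. −1: 36.

26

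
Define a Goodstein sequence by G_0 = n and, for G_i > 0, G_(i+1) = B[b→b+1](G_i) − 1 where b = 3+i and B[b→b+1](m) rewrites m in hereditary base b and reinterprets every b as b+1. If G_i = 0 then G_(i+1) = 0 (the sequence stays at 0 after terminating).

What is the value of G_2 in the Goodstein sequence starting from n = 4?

G_0 = 4. HB_3(4) = 3 + 1. Bump = 5. G_1 = 4.
G_1 = 4. HB_4(4) = 4. Bump = 5. G_2 = 4.
G_2 = 4. HB_5(4) = 4. Bump = 4. G_3 = 3.

4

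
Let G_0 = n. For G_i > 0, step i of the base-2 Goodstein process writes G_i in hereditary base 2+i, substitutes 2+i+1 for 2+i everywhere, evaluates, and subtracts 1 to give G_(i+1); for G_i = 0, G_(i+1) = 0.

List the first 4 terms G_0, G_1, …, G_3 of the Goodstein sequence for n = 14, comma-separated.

14, 110, 1281, 18750

i=0: 14 = 2^(2 + 1) + 2^2 + 2 (b=2); 2→3: 3^(3 + 1) + 3^3 + 3 = 111; 111−1 = 110
i=1: 110 = 3^(3 + 1) + 3^3 + 2 (b=3); 3→4: 4^(4 + 1) + 4^4 + 2 = 1282; 1282−1 = 1281
i=2: 1281 = 4^(4 + 1) + 4^4 + 1 (b=4); 4→5: 5^(5 + 1) + 5^5 + 1 = 18751; 18751−1 = 18750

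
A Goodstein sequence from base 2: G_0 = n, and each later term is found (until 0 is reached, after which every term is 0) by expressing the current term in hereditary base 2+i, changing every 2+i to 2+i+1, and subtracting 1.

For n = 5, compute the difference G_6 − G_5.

554

i=0: 5 = 2^2 + 1 (b=2); 2→3: 3^3 + 1 = 28; 28−1 = 27
i=1: 27 = 3^3 (b=3); 3→4: 4^4 = 256; 256−1 = 255
i=2: 255 = 3·4^3 + 3·4^2 + 3·4 + 3 (b=4); 4→5: 3·5^3 + 3·5^2 + 3·5 + 3 = 468; 468−1 = 467
i=3: 467 = 3·5^3 + 3·5^2 + 3·5 + 2 (b=5); 5→6: 3·6^3 + 3·6^2 + 3·6 + 2 = 776; 776−1 = 775
i=4: 775 = 3·6^3 + 3·6^2 + 3·6 + 1 (b=6); 6→7: 3·7^3 + 3·7^2 + 3·7 + 1 = 1198; 1198−1 = 1197
i=5: 1197 = 3·7^3 + 3·7^2 + 3·7 (b=7); 7→8: 3·8^3 + 3·8^2 + 3·8 = 1752; 1752−1 = 1751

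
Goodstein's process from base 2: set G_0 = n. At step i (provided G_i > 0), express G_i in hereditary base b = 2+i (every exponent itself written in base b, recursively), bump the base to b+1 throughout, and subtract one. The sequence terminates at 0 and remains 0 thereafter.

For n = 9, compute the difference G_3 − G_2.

9 —HB2→ 2^(2 + 1) + 1 —bump→ 3^(3 + 1) + 1 = 82 —(−1)→ 81
81 —HB3→ 3^(3 + 1) —bump→ 4^(4 + 1) = 1024 —(−1)→ 1023
1023 —HB4→ 3·4^4 + 3·4^3 + 3·4^2 + 3·4 + 3 —bump→ 3·5^5 + 3·5^3 + 3·5^2 + 3·5 + 3 = 9843 —(−1)→ 9842

8819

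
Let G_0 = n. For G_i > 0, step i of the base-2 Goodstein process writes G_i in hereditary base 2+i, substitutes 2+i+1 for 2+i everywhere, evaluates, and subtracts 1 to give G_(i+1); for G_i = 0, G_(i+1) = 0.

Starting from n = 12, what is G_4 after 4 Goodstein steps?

280019

G_0 = 12. HB_2(12) = 2^(2 + 1) + 2^2. Bump = 108. G_1 = 107.
G_1 = 107. HB_3(107) = 3^(3 + 1) + 2·3^2 + 2·3 + 2. Bump = 1066. G_2 = 1065.
G_2 = 1065. HB_4(1065) = 4^(4 + 1) + 2·4^2 + 2·4 + 1. Bump = 15686. G_3 = 15685.
G_3 = 15685. HB_5(15685) = 5^(5 + 1) + 2·5^2 + 2·5. Bump = 280020. G_4 = 280019.
G_4 = 280019. HB_6(280019) = 6^(6 + 1) + 2·6^2 + 6 + 5. Bump = 5764911. G_5 = 5764910.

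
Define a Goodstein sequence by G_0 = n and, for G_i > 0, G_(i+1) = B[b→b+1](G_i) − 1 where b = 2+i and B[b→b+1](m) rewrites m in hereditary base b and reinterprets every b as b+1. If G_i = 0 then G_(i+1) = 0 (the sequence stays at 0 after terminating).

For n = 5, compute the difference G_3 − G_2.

G_0 = 5. HB_2(5) = 2^2 + 1. Bump = 28. G_1 = 27.
G_1 = 27. HB_3(27) = 3^3. Bump = 256. G_2 = 255.
G_2 = 255. HB_4(255) = 3·4^3 + 3·4^2 + 3·4 + 3. Bump = 468. G_3 = 467.

212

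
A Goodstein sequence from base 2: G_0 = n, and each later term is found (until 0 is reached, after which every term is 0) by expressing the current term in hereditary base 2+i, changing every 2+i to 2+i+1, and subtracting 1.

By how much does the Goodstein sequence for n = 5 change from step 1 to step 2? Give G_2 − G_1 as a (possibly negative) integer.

228

step 0: 5 = 2^2 + 1; sub 3 for 2: 3^3 + 1; = 28; G_1 = 28−1 = 27
step 1: 27 = 3^3; sub 4 for 3: 4^4; = 256; G_2 = 256−1 = 255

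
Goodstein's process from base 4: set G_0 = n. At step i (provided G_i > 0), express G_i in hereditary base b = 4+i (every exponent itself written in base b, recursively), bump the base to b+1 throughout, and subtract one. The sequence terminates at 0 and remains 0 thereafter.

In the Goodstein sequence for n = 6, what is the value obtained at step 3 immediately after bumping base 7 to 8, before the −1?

6

(0) 6|_4 = 4 + 2 ↦ 5 + 2|_5 = 7 ⇒ 6
(1) 6|_5 = 5 + 1 ↦ 6 + 1|_6 = 7 ⇒ 6
(2) 6|_6 = 6 ↦ 7|_7 = 7 ⇒ 6
(3) 6|_7 = 6 ↦ 6|_8 = 6 ⇒ 5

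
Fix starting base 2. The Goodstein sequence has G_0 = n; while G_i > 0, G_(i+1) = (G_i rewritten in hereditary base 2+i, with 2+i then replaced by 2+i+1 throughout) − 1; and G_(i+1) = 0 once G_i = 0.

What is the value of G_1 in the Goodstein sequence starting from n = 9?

i=0: 9 = 2^(2 + 1) + 1 (b=2); 2→3: 3^(3 + 1) + 1 = 82; 82−1 = 81
i=1: 81 = 3^(3 + 1) (b=3); 3→4: 4^(4 + 1) = 1024; 1024−1 = 1023

81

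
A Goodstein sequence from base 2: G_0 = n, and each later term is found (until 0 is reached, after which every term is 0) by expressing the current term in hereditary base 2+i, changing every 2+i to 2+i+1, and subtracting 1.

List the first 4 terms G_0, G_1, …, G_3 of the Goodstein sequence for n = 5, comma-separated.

5, 27, 255, 467

base 2: 5 = 2^2 + 1; at 3: 3^3 + 1 = 28; next = 27
base 3: 27 = 3^3; at 4: 4^4 = 256; next = 255
base 4: 255 = 3·4^3 + 3·4^2 + 3·4 + 3; at 5: 3·5^3 + 3·5^2 + 3·5 + 3 = 468; next = 467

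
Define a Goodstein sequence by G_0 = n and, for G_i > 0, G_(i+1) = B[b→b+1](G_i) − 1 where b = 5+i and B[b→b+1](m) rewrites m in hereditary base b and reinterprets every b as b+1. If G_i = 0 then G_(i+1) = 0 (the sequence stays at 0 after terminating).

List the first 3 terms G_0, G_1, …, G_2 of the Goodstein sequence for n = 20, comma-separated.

20, 23, 25

base 5: 20 = 4·5; at 6: 4·6 = 24; next = 23
base 6: 23 = 3·6 + 5; at 7: 3·7 + 5 = 26; next = 25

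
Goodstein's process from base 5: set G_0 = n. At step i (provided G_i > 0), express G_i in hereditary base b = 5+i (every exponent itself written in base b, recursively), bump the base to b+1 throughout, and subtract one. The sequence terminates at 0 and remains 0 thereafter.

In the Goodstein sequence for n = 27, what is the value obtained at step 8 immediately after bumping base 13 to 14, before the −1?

G_0=27  [base 5] 5^2 + 2  →[5↦6]→  6^2 + 2 = 38  −1 ⇒ G_1=37
G_1=37  [base 6] 6^2 + 1  →[6↦7]→  7^2 + 1 = 50  −1 ⇒ G_2=49
G_2=49  [base 7] 7^2  →[7↦8]→  8^2 = 64  −1 ⇒ G_3=63
G_3=63  [base 8] 7·8 + 7  →[8↦9]→  7·9 + 7 = 70  −1 ⇒ G_4=69
G_4=69  [base 9] 7·9 + 6  →[9↦10]→  7·10 + 6 = 76  −1 ⇒ G_5=75
G_5=75  [base 10] 7·10 + 5  →[10↦11]→  7·11 + 5 = 82  −1 ⇒ G_6=81
G_6=81  [base 11] 7·11 + 4  →[11↦12]→  7·12 + 4 = 88  −1 ⇒ G_7=87
G_7=87  [base 12] 7·12 + 3  →[12↦13]→  7·13 + 3 = 94  −1 ⇒ G_8=93
G_8=93  [base 13] 7·13 + 2  →[13↦14]→  7·14 + 2 = 100  −1 ⇒ G_9=99

100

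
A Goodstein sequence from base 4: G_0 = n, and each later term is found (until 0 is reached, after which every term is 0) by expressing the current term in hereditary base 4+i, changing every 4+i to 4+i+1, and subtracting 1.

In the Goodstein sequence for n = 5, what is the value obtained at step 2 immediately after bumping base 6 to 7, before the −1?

G_0=5  [base 4] 4 + 1  →[4↦5]→  5 + 1 = 6  −1 ⇒ G_1=5
G_1=5  [base 5] 5  →[5↦6]→  6 = 6  −1 ⇒ G_2=5
G_2=5  [base 6] 5  →[6↦7]→  5 = 5  −1 ⇒ G_3=4

5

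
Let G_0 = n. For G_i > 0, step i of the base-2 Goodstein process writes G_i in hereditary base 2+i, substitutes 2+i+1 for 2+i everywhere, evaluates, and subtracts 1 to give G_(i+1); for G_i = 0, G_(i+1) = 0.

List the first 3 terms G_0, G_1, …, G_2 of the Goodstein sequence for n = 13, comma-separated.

13, 108, 1279

i=0: 13 = 2^(2 + 1) + 2^2 + 1 (b=2); 2→3: 3^(3 + 1) + 3^3 + 1 = 109; 109−1 = 108
i=1: 108 = 3^(3 + 1) + 3^3 (b=3); 3→4: 4^(4 + 1) + 4^4 = 1280; 1280−1 = 1279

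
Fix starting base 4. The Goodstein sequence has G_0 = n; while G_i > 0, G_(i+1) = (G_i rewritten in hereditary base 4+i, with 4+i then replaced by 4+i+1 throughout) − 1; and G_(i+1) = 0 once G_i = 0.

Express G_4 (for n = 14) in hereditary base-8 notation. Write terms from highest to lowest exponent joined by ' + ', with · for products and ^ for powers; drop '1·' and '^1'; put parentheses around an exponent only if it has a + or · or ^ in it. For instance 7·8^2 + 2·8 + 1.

G_0=14  [base 4] 3·4 + 2  →[4↦5]→  3·5 + 2 = 17  −1 ⇒ G_1=16
G_1=16  [base 5] 3·5 + 1  →[5↦6]→  3·6 + 1 = 19  −1 ⇒ G_2=18
G_2=18  [base 6] 3·6  →[6↦7]→  3·7 = 21  −1 ⇒ G_3=20
G_3=20  [base 7] 2·7 + 6  →[7↦8]→  2·8 + 6 = 22  −1 ⇒ G_4=21
G_4=21  [base 8] 2·8 + 5  →[8↦9]→  2·9 + 5 = 23  −1 ⇒ G_5=22

2·8 + 5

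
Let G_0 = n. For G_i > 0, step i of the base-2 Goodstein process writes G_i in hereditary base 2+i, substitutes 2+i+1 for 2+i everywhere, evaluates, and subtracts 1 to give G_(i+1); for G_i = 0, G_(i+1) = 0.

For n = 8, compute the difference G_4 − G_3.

87085

base 2: 8 = 2^(2 + 1); at 3: 3^(3 + 1) = 81; next = 80
base 3: 80 = 2·3^3 + 2·3^2 + 2·3 + 2; at 4: 2·4^4 + 2·4^2 + 2·4 + 2 = 554; next = 553
base 4: 553 = 2·4^4 + 2·4^2 + 2·4 + 1; at 5: 2·5^5 + 2·5^2 + 2·5 + 1 = 6311; next = 6310
base 5: 6310 = 2·5^5 + 2·5^2 + 2·5; at 6: 2·6^6 + 2·6^2 + 2·6 = 93396; next = 93395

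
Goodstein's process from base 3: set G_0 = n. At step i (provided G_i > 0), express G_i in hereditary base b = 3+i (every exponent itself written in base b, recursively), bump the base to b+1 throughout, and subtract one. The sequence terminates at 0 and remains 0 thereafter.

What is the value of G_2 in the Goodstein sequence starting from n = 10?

24

G_0=10  [base 3] 3^2 + 1  →[3↦4]→  4^2 + 1 = 17  −1 ⇒ G_1=16
G_1=16  [base 4] 4^2  →[4↦5]→  5^2 = 25  −1 ⇒ G_2=24
G_2=24  [base 5] 4·5 + 4  →[5↦6]→  4·6 + 4 = 28  −1 ⇒ G_3=27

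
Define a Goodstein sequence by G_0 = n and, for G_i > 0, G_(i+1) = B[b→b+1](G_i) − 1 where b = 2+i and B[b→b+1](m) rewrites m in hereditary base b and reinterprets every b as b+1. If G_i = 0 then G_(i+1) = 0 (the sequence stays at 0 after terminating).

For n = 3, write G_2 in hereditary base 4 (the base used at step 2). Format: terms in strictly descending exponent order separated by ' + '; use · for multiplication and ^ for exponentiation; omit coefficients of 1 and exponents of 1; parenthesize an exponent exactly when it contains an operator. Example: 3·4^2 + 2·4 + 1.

3

G_0 = 3. HB_2(3) = 2 + 1. Bump = 4. G_1 = 3.
G_1 = 3. HB_3(3) = 3. Bump = 4. G_2 = 3.
G_2 = 3. HB_4(3) = 3. Bump = 3. G_3 = 2.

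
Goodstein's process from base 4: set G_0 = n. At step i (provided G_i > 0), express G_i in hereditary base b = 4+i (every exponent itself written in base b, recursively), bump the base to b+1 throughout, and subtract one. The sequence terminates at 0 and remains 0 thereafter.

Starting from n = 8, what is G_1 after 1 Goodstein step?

base 4: 8 = 2·4; at 5: 2·5 = 10; next = 9
base 5: 9 = 5 + 4; at 6: 6 + 4 = 10; next = 9

9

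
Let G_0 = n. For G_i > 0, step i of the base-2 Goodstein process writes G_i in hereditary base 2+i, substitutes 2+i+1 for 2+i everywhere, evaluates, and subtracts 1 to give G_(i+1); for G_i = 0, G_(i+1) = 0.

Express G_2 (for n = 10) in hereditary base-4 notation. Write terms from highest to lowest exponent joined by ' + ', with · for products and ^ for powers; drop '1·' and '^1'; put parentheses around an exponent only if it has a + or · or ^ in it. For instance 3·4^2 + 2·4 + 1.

G_0 = 10. HB_2(10) = 2^(2 + 1) + 2. Bump = 84. G_1 = 83.
G_1 = 83. HB_3(83) = 3^(3 + 1) + 2. Bump = 1026. G_2 = 1025.

4^(4 + 1) + 1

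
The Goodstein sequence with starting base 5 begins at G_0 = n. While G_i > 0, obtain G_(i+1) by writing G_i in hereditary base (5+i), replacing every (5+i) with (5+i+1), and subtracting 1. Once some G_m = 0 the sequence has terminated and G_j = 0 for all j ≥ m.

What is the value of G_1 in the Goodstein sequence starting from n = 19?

21

(0) 19|_5 = 3·5 + 4 ↦ 3·6 + 4|_6 = 22 ⇒ 21
(1) 21|_6 = 3·6 + 3 ↦ 3·7 + 3|_7 = 24 ⇒ 23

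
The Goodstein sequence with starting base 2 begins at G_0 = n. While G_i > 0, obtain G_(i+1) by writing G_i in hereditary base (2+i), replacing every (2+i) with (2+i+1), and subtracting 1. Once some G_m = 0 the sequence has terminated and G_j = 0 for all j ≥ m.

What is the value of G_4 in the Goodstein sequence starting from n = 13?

280711

G_0=13  [base 2] 2^(2 + 1) + 2^2 + 1  →[2↦3]→  3^(3 + 1) + 3^3 + 1 = 109  −1 ⇒ G_1=108
G_1=108  [base 3] 3^(3 + 1) + 3^3  →[3↦4]→  4^(4 + 1) + 4^4 = 1280  −1 ⇒ G_2=1279
G_2=1279  [base 4] 4^(4 + 1) + 3·4^3 + 3·4^2 + 3·4 + 3  →[4↦5]→  5^(5 + 1) + 3·5^3 + 3·5^2 + 3·5 + 3 = 16093  −1 ⇒ G_3=16092
G_3=16092  [base 5] 5^(5 + 1) + 3·5^3 + 3·5^2 + 3·5 + 2  →[5↦6]→  6^(6 + 1) + 3·6^3 + 3·6^2 + 3·6 + 2 = 280712  −1 ⇒ G_4=280711
G_4=280711  [base 6] 6^(6 + 1) + 3·6^3 + 3·6^2 + 3·6 + 1  →[6↦7]→  7^(7 + 1) + 3·7^3 + 3·7^2 + 3·7 + 1 = 5765999  −1 ⇒ G_5=5765998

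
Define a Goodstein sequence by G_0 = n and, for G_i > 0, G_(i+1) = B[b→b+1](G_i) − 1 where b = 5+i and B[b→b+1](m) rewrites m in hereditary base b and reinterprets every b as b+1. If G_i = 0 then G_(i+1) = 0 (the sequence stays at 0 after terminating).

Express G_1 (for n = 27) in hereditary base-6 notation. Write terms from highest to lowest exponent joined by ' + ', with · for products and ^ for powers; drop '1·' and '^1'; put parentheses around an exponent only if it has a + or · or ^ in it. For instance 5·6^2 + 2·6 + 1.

base 5: 27 = 5^2 + 2; at 6: 6^2 + 2 = 38; next = 37
base 6: 37 = 6^2 + 1; at 7: 7^2 + 1 = 50; next = 49

6^2 + 1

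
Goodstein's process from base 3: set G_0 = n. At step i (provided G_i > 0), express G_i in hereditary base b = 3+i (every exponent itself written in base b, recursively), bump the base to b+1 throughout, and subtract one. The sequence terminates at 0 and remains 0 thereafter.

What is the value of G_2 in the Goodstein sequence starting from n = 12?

(0) 12|_3 = 3^2 + 3 ↦ 4^2 + 4|_4 = 20 ⇒ 19
(1) 19|_4 = 4^2 + 3 ↦ 5^2 + 3|_5 = 28 ⇒ 27

27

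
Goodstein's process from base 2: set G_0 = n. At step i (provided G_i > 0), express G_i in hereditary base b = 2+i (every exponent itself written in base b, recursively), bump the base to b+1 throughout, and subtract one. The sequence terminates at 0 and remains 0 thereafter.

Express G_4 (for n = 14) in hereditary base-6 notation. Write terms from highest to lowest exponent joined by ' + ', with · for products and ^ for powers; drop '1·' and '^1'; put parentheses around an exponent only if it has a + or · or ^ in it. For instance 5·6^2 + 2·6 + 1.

14 —HB2→ 2^(2 + 1) + 2^2 + 2 —bump→ 3^(3 + 1) + 3^3 + 3 = 111 —(−1)→ 110
110 —HB3→ 3^(3 + 1) + 3^3 + 2 —bump→ 4^(4 + 1) + 4^4 + 2 = 1282 —(−1)→ 1281
1281 —HB4→ 4^(4 + 1) + 4^4 + 1 —bump→ 5^(5 + 1) + 5^5 + 1 = 18751 —(−1)→ 18750
18750 —HB5→ 5^(5 + 1) + 5^5 —bump→ 6^(6 + 1) + 6^6 = 326592 —(−1)→ 326591

6^(6 + 1) + 5·6^5 + 5·6^4 + 5·6^3 + 5·6^2 + 5·6 + 5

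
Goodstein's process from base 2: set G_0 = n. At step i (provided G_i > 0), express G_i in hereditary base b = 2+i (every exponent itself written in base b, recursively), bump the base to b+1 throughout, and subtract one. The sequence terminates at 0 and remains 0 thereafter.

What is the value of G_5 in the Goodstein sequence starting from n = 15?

G_0=15  [base 2] 2^(2 + 1) + 2^2 + 2 + 1  →[2↦3]→  3^(3 + 1) + 3^3 + 3 + 1 = 112  −1 ⇒ G_1=111
G_1=111  [base 3] 3^(3 + 1) + 3^3 + 3  →[3↦4]→  4^(4 + 1) + 4^4 + 4 = 1284  −1 ⇒ G_2=1283
G_2=1283  [base 4] 4^(4 + 1) + 4^4 + 3  →[4↦5]→  5^(5 + 1) + 5^5 + 3 = 18753  −1 ⇒ G_3=18752
G_3=18752  [base 5] 5^(5 + 1) + 5^5 + 2  →[5↦6]→  6^(6 + 1) + 6^6 + 2 = 326594  −1 ⇒ G_4=326593
G_4=326593  [base 6] 6^(6 + 1) + 6^6 + 1  →[6↦7]→  7^(7 + 1) + 7^7 + 1 = 6588345  −1 ⇒ G_5=6588344

6588344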